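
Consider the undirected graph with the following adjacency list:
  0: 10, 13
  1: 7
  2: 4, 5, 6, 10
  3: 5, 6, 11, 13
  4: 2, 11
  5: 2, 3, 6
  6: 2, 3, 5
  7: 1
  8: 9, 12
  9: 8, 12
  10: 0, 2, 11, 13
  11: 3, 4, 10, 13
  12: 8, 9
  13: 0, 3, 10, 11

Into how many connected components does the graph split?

Starting from 1 we can reach 1, 7. That is one component of size 2.
Starting from 8 we can reach 8, 9, 12. That is one component of size 3.
Starting from 0 we can reach 0, 2, 3, 4, 5, 6, 10, 11, 13. That is one component of size 9.
Total: 3 components.

3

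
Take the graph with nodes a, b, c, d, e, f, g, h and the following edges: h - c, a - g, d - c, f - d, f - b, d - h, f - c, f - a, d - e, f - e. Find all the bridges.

a-f, a-g, b-f

The edges on the cycle f-d-h-c-f are not bridges since each lies on that cycle.
But removing a - g disconnects a from g; removing a - f disconnects a from f; removing f - b disconnects f from b — these are bridges.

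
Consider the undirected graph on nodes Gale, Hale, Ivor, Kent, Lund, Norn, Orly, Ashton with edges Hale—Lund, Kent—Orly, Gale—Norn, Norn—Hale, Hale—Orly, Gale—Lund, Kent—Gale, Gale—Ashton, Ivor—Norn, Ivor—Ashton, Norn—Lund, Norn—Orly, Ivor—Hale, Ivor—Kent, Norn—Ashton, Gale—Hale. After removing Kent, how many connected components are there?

1

With Kent gone, the remaining components are: {Gale, Hale, Ivor, Lund, Norn, Orly, Ashton}.
That is 1 component.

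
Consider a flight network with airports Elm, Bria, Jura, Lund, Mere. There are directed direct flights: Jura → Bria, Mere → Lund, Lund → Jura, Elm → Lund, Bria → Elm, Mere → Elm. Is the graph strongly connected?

No

There is no directed path from Bria to Mere, so the graph is not strongly connected.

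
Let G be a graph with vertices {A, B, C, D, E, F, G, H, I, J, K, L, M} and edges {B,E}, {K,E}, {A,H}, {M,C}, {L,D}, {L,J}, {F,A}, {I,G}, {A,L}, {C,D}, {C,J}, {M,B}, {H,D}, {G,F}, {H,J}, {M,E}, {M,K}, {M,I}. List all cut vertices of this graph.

Removing M increases the component count from 1 to 2, so M is a cut vertex.
By contrast removing H leaves 1 component; it is not a cut vertex. No other vertex is a cut vertex either.

M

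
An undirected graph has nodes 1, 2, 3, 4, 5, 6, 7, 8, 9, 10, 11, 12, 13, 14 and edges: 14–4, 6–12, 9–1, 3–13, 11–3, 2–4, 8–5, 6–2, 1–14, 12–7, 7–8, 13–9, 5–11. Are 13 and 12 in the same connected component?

From 13 we can reach 1, 2, 3, 4, 5, 6, 7, 8, 9, 11, 12, 13, 14, which includes 12.

Yes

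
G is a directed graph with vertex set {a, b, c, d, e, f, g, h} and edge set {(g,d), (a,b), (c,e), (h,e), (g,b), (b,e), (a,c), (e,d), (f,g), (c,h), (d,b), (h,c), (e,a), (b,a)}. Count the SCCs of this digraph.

{a, b, c, d, e, h} are all mutually reachable — one SCC of size 6.
{g} is an SCC by itself.
{f} is an SCC by itself.
That gives 3 strongly connected components.

3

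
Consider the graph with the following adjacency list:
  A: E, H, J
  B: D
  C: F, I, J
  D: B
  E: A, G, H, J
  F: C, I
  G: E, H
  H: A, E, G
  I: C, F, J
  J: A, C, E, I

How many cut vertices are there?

1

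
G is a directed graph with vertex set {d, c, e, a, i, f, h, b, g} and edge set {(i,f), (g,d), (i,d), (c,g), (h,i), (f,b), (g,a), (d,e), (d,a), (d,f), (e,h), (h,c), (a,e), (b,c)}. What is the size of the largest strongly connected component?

9

{a, b, c, d, e, f, g, h, i} are all mutually reachable — one SCC of size 9.
The largest has 9 vertices.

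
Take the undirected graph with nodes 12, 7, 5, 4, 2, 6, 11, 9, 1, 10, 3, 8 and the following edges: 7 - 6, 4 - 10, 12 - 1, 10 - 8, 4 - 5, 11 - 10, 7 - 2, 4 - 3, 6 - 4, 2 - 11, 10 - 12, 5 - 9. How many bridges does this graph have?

6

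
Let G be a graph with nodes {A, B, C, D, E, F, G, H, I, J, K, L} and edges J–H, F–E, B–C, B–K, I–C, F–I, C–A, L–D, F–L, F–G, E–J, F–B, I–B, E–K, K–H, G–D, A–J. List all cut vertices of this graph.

F

Removing F increases the component count from 1 to 2, so F is a cut vertex.
By contrast removing H leaves 1 component; it is not a cut vertex. No other vertex is a cut vertex either.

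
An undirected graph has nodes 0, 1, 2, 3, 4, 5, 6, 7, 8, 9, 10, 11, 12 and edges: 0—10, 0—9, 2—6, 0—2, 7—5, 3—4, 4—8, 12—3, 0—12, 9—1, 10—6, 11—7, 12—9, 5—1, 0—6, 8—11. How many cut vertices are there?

Removing 0 increases the component count from 1 to 2, so 0 is a cut vertex.
By contrast removing 4 leaves 1 component; it is not a cut vertex. No other vertex is a cut vertex either.

1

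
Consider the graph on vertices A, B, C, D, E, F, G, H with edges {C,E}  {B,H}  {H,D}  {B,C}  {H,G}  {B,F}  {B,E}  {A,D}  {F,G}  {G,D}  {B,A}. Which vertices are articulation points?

B

Removing B increases the component count from 1 to 2, so B is a cut vertex.
By contrast removing F leaves 1 component; it is not a cut vertex. No other vertex is a cut vertex either.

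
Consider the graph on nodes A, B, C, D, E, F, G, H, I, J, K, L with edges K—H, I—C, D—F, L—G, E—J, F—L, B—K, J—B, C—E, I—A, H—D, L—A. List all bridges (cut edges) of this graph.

G-L

The edges on the cycle I-C-E-J-B-K-H-D-F-L-A-I are not bridges since each lies on that cycle.
But removing L—G disconnects L from G — this is a bridge.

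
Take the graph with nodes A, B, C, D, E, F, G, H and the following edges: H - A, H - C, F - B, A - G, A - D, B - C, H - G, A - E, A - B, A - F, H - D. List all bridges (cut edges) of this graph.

A-E

The edges on the cycle H-A-G-H are not bridges since each lies on that cycle.
But removing E - A disconnects E from A — this is a bridge.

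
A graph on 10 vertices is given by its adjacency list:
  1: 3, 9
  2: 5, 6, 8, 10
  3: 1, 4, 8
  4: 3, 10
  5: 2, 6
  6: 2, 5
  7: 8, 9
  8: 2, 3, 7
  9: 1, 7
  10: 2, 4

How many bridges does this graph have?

0

The edges on the cycle 2-5-6-2 are not bridges since each lies on that cycle.
Every edge lies on some cycle, so there are no bridges.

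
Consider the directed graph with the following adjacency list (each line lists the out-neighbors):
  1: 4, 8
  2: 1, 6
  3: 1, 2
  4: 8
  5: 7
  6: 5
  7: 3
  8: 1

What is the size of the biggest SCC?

5

{2, 3, 5, 6, 7} are all mutually reachable — one SCC of size 5.
{1, 4, 8} are all mutually reachable — one SCC of size 3.
The largest has 5 vertices.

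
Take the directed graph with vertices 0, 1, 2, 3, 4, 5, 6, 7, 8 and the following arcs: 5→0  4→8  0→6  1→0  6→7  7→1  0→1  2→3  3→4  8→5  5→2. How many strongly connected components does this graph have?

2

{2, 3, 4, 5, 8} are all mutually reachable — one SCC of size 5.
{0, 1, 6, 7} are all mutually reachable — one SCC of size 4.
That gives 2 strongly connected components.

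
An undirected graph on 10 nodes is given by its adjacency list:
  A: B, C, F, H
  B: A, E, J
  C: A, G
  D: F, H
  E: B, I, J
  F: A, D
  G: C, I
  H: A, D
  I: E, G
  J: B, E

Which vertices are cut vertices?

Removing A increases the component count from 1 to 2, so A is a cut vertex.
By contrast removing F leaves 1 component; it is not a cut vertex. No other vertex is a cut vertex either.

A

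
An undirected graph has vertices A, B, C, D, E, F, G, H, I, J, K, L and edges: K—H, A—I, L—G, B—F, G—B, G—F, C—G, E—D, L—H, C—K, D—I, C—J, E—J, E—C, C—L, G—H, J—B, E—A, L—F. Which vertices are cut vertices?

Removing E increases the component count from 1 to 2, so E is a cut vertex.
By contrast removing J leaves 1 component; it is not a cut vertex. No other vertex is a cut vertex either.

E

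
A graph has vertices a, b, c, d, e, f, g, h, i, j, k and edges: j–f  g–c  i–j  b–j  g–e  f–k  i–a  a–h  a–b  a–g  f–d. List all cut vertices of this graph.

a, f, g, j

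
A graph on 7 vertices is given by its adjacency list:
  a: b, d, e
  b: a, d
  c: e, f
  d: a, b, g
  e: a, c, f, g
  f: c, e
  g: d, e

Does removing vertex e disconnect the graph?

Yes

Deleting e raises the number of components from 1 to 2, so e is a cut vertex.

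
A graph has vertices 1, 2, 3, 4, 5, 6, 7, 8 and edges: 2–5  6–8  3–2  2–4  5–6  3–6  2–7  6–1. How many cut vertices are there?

Removing 2 increases the component count from 1 to 3, so 2 is a cut vertex.
Removing 6 increases the component count from 1 to 3, so 6 is a cut vertex.
By contrast removing 8 leaves 1 component; it is not a cut vertex. No other vertex is a cut vertex either.

2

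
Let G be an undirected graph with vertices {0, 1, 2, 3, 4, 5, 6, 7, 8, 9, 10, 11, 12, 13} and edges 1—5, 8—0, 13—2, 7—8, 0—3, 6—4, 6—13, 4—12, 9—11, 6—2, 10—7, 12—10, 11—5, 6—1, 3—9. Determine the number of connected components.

1

Starting from 0 we can reach 0, 1, 2, 3, 4, 5, 6, 7, 8, 9, 10, 11, 12, 13. That is one component of size 14.
Total: 1 component.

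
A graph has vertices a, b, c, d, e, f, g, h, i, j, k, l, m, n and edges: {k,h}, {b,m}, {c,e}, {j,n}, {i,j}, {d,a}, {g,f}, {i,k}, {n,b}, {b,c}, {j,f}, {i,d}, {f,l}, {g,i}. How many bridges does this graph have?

10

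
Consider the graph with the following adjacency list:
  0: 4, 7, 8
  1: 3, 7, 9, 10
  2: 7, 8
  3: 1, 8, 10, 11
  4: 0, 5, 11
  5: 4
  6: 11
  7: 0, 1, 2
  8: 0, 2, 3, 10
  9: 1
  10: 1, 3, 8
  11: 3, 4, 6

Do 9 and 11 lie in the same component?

From 9 we can reach 0, 1, 2, 3, 4, 5, 6, 7, 8, 9, 10, 11, which includes 11.

Yes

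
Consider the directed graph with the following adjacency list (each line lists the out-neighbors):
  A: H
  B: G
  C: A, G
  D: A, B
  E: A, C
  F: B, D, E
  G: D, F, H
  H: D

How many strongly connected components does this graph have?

1

{A, B, C, D, E, F, G, H} are all mutually reachable — one SCC of size 8.
That gives 1 strongly connected component.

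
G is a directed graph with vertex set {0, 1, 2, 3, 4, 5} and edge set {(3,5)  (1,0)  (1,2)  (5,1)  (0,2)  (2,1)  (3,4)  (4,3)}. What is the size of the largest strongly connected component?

{0, 1, 2} are all mutually reachable — one SCC of size 3.
{3, 4} are all mutually reachable — one SCC of size 2.
{5} is an SCC by itself.
The largest has 3 vertices.

3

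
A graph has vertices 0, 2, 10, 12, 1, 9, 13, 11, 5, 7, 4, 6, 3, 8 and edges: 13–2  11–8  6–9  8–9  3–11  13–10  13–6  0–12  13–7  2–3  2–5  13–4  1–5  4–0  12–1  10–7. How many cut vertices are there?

1

Removing 13 increases the component count from 1 to 2, so 13 is a cut vertex.
By contrast removing 0 leaves 1 component; it is not a cut vertex. No other vertex is a cut vertex either.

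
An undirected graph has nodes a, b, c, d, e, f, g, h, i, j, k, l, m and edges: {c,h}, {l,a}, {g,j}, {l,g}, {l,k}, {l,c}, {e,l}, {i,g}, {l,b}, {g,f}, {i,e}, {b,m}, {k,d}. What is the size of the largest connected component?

Starting from a we can reach a, b, c, d, e, f, g, h, i, j, k, l, m. That is one component of size 13.
The largest has 13 vertices.

13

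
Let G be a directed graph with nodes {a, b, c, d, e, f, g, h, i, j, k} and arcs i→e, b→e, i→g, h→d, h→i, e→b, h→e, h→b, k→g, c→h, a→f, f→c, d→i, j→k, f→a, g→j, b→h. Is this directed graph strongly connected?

There is no directed path from h to c, so the graph is not strongly connected.

No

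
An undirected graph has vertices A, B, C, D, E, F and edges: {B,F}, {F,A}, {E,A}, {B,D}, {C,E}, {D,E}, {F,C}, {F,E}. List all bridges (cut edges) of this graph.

none

The edges on the cycle F-C-E-F are not bridges since each lies on that cycle.
Every edge lies on some cycle, so there are no bridges.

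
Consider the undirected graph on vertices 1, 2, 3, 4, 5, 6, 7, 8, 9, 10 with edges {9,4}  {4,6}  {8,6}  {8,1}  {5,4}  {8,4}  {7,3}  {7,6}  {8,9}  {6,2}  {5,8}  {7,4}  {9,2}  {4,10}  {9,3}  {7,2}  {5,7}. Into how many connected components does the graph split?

1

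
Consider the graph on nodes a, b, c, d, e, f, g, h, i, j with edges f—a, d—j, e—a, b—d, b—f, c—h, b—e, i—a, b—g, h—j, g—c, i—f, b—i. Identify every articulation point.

Removing b increases the component count from 1 to 2, so b is a cut vertex.
By contrast removing i leaves 1 component; it is not a cut vertex. No other vertex is a cut vertex either.

b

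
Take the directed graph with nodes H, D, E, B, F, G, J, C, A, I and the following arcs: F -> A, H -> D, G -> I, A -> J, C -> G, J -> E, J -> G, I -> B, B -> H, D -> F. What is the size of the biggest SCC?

8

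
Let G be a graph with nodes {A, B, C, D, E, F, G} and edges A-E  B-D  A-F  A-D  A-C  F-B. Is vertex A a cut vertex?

Deleting A raises the number of components from 2 to 4, so A is a cut vertex.

Yes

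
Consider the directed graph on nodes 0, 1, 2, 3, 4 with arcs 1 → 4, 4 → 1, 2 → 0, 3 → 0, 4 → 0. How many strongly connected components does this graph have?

4

{1, 4} are all mutually reachable — one SCC of size 2.
{3} is an SCC by itself.
{2} is an SCC by itself.
{0} is an SCC by itself.
That gives 4 strongly connected components.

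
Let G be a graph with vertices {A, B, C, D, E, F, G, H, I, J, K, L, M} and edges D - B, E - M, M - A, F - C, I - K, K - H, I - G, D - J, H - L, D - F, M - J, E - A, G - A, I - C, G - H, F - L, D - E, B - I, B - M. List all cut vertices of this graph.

Removing L, for instance, still leaves 1 component. No single vertex removal increases the component count — the graph has no articulation points.

none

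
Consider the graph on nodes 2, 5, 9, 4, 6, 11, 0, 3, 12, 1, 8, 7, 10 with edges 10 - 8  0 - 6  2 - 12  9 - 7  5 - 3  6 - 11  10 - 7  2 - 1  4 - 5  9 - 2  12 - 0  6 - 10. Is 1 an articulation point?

Deleting 1 leaves 2 components (was 2), so 1 is not a cut vertex.

No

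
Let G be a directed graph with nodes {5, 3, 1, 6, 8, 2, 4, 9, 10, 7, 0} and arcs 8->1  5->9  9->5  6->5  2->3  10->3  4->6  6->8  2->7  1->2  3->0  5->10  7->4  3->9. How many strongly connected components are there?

3

{1, 2, 4, 6, 7, 8} are all mutually reachable — one SCC of size 6.
{3, 5, 9, 10} are all mutually reachable — one SCC of size 4.
{0} is an SCC by itself.
That gives 3 strongly connected components.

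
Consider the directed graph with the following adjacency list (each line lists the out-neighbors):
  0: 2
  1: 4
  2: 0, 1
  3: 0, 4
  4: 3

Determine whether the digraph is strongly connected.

Yes

From 0 we can reach every vertex (0, 1, 2, 3, 4), and every vertex can reach 0 (0, 1, 2, 3, 4). So the whole graph is one strongly connected component.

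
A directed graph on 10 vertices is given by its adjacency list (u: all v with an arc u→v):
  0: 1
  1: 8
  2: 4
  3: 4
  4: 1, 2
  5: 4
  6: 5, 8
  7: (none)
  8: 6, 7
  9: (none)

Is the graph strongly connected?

There is no directed path from 8 to 0, so the graph is not strongly connected.

No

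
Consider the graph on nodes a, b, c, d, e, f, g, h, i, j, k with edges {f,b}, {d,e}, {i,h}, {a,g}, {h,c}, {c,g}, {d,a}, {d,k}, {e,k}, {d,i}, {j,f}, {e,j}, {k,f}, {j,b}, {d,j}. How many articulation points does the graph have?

Removing d increases the component count from 1 to 2, so d is a cut vertex.
By contrast removing e leaves 1 component; it is not a cut vertex. No other vertex is a cut vertex either.

1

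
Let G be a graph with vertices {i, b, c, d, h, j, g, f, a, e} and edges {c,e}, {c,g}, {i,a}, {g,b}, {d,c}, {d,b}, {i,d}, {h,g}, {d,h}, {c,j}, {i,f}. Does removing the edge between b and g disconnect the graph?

No

After removing b - g, the path b-d-c-g still connects them, so the edge is not a bridge.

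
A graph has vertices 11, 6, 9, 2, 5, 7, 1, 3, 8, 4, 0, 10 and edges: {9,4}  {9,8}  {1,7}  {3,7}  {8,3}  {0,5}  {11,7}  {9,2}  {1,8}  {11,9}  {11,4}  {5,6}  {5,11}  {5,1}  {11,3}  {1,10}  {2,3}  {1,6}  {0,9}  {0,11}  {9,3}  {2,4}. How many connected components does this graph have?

1

Starting from 0 we can reach 0, 1, 2, 3, 4, 5, 6, 7, 8, 9, 10, 11. That is one component of size 12.
Total: 1 component.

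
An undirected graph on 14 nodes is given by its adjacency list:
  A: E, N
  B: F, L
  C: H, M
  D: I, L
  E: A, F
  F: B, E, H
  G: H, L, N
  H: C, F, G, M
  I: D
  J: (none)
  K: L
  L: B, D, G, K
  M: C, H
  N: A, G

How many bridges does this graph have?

3

The edges on the cycle G-L-B-F-H-G are not bridges since each lies on that cycle.
But removing D-L disconnects D from L; removing L-K disconnects L from K; removing D-I disconnects D from I — these are bridges.
That makes 3 bridges.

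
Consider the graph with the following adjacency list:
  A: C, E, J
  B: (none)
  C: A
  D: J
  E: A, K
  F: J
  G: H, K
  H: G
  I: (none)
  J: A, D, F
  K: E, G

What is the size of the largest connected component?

9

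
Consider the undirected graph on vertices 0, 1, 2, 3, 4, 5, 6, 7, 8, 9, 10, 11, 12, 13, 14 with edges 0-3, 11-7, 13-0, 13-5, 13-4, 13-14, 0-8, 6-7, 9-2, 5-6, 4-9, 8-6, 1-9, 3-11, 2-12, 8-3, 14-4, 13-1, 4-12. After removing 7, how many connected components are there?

With 7 gone, the remaining components are: {10}; {0, 1, 2, 3, 4, 5, 6, 8, 9, 11, 12, 13, 14}.
That is 2 components.

2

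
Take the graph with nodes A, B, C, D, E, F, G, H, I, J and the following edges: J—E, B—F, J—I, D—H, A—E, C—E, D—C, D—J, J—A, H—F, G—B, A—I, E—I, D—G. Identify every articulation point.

D

Removing D increases the component count from 1 to 2, so D is a cut vertex.
By contrast removing J leaves 1 component; it is not a cut vertex. No other vertex is a cut vertex either.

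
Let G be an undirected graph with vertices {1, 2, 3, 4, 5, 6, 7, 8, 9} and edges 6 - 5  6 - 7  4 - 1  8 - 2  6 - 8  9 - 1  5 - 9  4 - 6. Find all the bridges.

2-8, 6-7, 6-8

The edges on the cycle 4-6-5-9-1-4 are not bridges since each lies on that cycle.
But removing 6 - 8 disconnects 6 from 8; removing 8 - 2 disconnects 8 from 2; removing 6 - 7 disconnects 6 from 7 — these are bridges.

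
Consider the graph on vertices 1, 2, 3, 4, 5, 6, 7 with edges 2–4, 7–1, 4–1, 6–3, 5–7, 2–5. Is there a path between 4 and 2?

From 4 we can reach 1, 2, 4, 5, 7, which includes 2.

Yes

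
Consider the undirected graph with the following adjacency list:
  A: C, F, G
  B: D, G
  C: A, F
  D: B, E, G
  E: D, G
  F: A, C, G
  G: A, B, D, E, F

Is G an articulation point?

Yes

Deleting G raises the number of components from 1 to 2, so G is a cut vertex.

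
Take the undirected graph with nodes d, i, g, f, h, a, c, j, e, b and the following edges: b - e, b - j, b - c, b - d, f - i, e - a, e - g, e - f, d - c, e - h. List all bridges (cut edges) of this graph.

a-e, b-e, b-j, e-f, e-g, e-h, f-i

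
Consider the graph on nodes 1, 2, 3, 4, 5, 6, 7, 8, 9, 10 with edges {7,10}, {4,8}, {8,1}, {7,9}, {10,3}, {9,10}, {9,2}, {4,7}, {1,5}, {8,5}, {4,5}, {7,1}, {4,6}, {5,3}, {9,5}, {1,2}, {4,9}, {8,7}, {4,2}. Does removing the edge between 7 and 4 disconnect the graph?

After removing 7 - 4, the path 7-8-4 still connects them, so the edge is not a bridge.

No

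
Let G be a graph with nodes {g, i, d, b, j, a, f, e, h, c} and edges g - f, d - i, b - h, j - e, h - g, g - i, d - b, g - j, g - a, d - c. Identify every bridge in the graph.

The edges on the cycle d-b-h-g-i-d are not bridges since each lies on that cycle.
But removing a - g disconnects a from g; removing g - f disconnects g from f; removing g - j disconnects g from j; removing d - c disconnects d from c — these are bridges.
In total 5 edges are bridges.

a-g, c-d, e-j, f-g, g-j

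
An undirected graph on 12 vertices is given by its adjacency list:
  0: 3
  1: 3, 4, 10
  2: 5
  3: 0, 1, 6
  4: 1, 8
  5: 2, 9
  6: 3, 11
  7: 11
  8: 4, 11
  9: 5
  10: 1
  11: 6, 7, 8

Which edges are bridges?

0-3, 1-10, 11-7, 2-5, 5-9

The edges on the cycle 4-1-3-6-11-8-4 are not bridges since each lies on that cycle.
But removing 9-5 disconnects 9 from 5; removing 3-0 disconnects 3 from 0; removing 10-1 disconnects 10 from 1; removing 5-2 disconnects 5 from 2 — these are bridges.
In total 5 edges are bridges.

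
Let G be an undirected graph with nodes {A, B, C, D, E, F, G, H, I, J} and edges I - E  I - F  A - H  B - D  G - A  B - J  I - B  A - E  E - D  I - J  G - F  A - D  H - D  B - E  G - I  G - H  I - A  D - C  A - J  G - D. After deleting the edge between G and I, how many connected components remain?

G and I are still connected via G-A-I, so the component count stays at 1.

1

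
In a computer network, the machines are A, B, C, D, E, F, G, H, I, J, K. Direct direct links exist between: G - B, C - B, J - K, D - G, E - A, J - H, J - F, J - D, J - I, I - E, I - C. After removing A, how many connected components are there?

1

With A gone, the remaining components are: {B, C, D, E, F, G, H, I, J, K}.
That is 1 component.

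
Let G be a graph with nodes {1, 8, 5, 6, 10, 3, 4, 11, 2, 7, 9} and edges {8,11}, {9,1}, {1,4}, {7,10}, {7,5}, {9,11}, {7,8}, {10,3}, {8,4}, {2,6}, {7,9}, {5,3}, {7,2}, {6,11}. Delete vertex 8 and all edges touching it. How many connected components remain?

1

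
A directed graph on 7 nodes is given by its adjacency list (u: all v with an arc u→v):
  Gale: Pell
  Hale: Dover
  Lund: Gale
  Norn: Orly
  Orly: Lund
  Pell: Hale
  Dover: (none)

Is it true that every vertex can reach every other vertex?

There is no directed path from Hale to Orly, so the graph is not strongly connected.

No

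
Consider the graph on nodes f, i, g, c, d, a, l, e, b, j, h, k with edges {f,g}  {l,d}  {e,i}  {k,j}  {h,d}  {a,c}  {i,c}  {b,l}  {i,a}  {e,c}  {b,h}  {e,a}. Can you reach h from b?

Yes

From b we can reach b, d, h, l, which includes h.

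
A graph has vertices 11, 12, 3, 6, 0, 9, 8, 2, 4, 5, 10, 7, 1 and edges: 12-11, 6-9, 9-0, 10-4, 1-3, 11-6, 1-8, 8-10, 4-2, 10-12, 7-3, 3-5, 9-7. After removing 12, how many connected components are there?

1

With 12 gone, the remaining components are: {0, 1, 2, 3, 4, 5, 6, 7, 8, 9, 10, 11}.
That is 1 component.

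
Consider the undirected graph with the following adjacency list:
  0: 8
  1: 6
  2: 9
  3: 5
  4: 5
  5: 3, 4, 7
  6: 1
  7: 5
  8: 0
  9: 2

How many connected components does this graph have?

4

Starting from 0 we can reach 0, 8. That is one component of size 2.
Starting from 1 we can reach 1, 6. That is one component of size 2.
Starting from 2 we can reach 2, 9. That is one component of size 2.
Starting from 3 we can reach 3, 4, 5, 7. That is one component of size 4.
Total: 4 components.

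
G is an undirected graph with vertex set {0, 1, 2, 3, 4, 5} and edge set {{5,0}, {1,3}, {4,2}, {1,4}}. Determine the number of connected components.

2

Starting from 0 we can reach 0, 5. That is one component of size 2.
Starting from 1 we can reach 1, 2, 3, 4. That is one component of size 4.
Total: 2 components.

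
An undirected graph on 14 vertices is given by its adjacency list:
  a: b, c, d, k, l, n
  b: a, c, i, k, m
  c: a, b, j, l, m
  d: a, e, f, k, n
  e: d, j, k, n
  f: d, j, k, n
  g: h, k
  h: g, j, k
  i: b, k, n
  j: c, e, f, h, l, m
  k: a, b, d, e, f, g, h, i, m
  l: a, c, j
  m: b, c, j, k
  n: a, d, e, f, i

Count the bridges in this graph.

0

The edges on the cycle k-m-c-l-j-h-k are not bridges since each lies on that cycle.
Every edge lies on some cycle, so there are no bridges.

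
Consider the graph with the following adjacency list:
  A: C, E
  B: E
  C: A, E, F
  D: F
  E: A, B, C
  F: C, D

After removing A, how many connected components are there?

1

With A gone, the remaining components are: {B, C, D, E, F}.
That is 1 component.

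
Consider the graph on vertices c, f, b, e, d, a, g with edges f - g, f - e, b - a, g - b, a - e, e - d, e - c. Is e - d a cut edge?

Yes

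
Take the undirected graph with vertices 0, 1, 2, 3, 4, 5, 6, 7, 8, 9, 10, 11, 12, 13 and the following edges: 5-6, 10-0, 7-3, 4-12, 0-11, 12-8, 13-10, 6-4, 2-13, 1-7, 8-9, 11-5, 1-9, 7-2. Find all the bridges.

3-7

The edges on the cycle 1-7-2-13-10-0-11-5-6-4-12-8-9-1 are not bridges since each lies on that cycle.
But removing 7-3 disconnects 7 from 3 — this is a bridge.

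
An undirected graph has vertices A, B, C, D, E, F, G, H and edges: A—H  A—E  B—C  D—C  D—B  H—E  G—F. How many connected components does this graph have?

3

Starting from F we can reach F, G. That is one component of size 2.
Starting from B we can reach B, C, D. That is one component of size 3.
Starting from A we can reach A, E, H. That is one component of size 3.
Total: 3 components.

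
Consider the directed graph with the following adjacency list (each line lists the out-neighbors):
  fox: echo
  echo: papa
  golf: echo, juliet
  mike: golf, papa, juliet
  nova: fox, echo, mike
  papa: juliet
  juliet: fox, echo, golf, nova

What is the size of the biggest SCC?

7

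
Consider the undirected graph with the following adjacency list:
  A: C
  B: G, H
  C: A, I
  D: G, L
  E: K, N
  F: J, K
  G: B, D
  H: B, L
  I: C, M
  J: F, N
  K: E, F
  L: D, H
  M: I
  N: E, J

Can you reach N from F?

Yes

From F we can reach E, F, J, K, N, which includes N.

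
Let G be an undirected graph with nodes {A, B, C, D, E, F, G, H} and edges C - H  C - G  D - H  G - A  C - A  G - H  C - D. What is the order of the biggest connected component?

5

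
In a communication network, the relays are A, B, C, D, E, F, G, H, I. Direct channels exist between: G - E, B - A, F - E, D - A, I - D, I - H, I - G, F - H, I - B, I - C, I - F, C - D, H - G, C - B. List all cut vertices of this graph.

I

Removing I increases the component count from 1 to 2, so I is a cut vertex.
By contrast removing B leaves 1 component; it is not a cut vertex. No other vertex is a cut vertex either.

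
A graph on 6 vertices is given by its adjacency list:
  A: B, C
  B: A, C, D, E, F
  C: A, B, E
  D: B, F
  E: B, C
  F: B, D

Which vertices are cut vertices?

B

Removing B increases the component count from 1 to 2, so B is a cut vertex.
By contrast removing F leaves 1 component; it is not a cut vertex. No other vertex is a cut vertex either.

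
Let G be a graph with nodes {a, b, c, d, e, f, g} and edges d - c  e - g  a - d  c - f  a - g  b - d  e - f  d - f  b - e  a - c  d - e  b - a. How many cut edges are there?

The edges on the cycle a-d-e-g-a are not bridges since each lies on that cycle.
Every edge lies on some cycle, so there are no bridges.

0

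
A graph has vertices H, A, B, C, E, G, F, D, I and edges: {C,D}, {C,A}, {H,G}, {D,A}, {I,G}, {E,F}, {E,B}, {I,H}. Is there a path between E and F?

From E we can reach B, E, F, which includes F.

Yes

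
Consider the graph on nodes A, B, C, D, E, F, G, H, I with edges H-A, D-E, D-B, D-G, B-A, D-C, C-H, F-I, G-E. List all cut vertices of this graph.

D

Removing D increases the component count from 2 to 3, so D is a cut vertex.
By contrast removing H leaves 2 components; it is not a cut vertex. No other vertex is a cut vertex either.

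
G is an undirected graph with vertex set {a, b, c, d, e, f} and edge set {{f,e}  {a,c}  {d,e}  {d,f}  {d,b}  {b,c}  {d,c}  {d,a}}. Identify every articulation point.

Removing d increases the component count from 1 to 2, so d is a cut vertex.
By contrast removing b leaves 1 component; it is not a cut vertex. No other vertex is a cut vertex either.

d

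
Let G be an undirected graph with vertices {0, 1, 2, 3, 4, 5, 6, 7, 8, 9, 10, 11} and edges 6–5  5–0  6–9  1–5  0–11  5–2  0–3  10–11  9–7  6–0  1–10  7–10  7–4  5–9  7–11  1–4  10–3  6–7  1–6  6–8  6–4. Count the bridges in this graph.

2

The edges on the cycle 1-6-5-0-11-10-1 are not bridges since each lies on that cycle.
But removing 2–5 disconnects 2 from 5; removing 6–8 disconnects 6 from 8 — these are bridges.
That makes 2 bridges.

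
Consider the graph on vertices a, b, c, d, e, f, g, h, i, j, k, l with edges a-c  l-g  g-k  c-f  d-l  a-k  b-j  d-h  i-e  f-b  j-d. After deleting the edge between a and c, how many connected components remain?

a and c are still connected via a-k-g-l-d-j-b-f-c, so the component count stays at 2.

2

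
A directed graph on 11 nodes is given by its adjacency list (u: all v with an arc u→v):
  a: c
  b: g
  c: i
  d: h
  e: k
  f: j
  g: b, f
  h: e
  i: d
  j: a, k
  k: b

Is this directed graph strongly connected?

From c we can reach every vertex (a, b, c, d, e, f, g, h, i, j, k), and every vertex can reach c (a, b, c, d, e, f, g, h, i, j, k). So the whole graph is one strongly connected component.

Yes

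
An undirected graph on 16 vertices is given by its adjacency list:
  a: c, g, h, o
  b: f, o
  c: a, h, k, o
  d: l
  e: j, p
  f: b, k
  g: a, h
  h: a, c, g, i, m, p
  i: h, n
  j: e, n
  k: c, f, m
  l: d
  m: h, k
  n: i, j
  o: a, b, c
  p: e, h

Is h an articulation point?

Yes

Deleting h raises the number of components from 2 to 3, so h is a cut vertex.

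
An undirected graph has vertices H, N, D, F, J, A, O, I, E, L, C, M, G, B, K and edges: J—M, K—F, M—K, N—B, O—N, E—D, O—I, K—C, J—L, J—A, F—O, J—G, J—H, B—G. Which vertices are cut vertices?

Removing J increases the component count from 2 to 5, so J is a cut vertex.
Removing K increases the component count from 2 to 3, so K is a cut vertex.
Removing O increases the component count from 2 to 3, so O is a cut vertex.
By contrast removing G leaves 2 components; it is not a cut vertex. No other vertex is a cut vertex either.

J, K, O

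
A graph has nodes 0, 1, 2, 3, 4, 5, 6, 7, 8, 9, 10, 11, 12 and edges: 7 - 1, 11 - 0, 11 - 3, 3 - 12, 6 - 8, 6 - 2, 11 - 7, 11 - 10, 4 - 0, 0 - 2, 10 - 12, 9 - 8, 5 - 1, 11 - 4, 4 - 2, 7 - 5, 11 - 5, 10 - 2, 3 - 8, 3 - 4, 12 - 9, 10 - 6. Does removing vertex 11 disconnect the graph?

Deleting 11 raises the number of components from 1 to 2, so 11 is a cut vertex.

Yes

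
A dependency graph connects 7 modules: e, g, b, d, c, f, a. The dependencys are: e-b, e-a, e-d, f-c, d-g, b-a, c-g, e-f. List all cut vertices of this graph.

Removing e increases the component count from 1 to 2, so e is a cut vertex.
By contrast removing f leaves 1 component; it is not a cut vertex. No other vertex is a cut vertex either.

e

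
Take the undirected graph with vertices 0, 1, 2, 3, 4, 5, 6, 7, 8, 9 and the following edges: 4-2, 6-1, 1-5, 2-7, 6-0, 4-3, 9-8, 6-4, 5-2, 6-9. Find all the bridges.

0-6, 2-7, 3-4, 6-9, 8-9

The edges on the cycle 6-4-2-5-1-6 are not bridges since each lies on that cycle.
But removing 9-8 disconnects 9 from 8; removing 0-6 disconnects 0 from 6; removing 9-6 disconnects 9 from 6; removing 4-3 disconnects 4 from 3 — these are bridges.
In total 5 edges are bridges.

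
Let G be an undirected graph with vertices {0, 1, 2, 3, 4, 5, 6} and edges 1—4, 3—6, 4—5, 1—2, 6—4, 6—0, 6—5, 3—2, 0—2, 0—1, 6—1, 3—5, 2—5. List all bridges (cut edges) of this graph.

The edges on the cycle 6-0-1-6 are not bridges since each lies on that cycle.
Every edge lies on some cycle, so there are no bridges.

none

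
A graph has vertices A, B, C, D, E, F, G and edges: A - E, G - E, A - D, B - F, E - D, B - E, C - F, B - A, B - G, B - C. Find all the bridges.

The edges on the cycle B-C-F-B are not bridges since each lies on that cycle.
Every edge lies on some cycle, so there are no bridges.

none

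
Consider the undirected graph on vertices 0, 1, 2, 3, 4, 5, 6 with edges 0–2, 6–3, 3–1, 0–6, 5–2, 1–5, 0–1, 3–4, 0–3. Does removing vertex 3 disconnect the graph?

Deleting 3 raises the number of components from 1 to 2, so 3 is a cut vertex.

Yes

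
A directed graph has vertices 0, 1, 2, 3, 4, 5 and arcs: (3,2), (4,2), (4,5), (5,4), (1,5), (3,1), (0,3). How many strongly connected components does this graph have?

{4, 5} are all mutually reachable — one SCC of size 2.
{0} is an SCC by itself.
{2} is an SCC by itself.
{1} is an SCC by itself.
{3} is an SCC by itself.
That gives 5 strongly connected components.

5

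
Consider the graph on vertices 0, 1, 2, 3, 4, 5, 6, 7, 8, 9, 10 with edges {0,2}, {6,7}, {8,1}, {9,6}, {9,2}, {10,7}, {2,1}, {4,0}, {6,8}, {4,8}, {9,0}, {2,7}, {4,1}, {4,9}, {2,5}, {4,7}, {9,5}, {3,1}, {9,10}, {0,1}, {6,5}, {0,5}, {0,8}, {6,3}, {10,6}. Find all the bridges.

The edges on the cycle 0-2-1-0 are not bridges since each lies on that cycle.
Every edge lies on some cycle, so there are no bridges.

none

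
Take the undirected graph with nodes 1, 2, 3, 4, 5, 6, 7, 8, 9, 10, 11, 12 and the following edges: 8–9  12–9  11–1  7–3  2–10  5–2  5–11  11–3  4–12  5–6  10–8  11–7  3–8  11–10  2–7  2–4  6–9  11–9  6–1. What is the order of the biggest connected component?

Starting from 1 we can reach 1, 2, 3, 4, 5, 6, 7, 8, 9, 10, 11, 12. That is one component of size 12.
The largest has 12 vertices.

12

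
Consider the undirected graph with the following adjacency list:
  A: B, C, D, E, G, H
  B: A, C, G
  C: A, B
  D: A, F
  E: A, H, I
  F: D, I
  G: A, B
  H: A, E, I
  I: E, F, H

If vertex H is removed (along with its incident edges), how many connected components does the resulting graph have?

1

With H gone, the remaining components are: {A, B, C, D, E, F, G, I}.
That is 1 component.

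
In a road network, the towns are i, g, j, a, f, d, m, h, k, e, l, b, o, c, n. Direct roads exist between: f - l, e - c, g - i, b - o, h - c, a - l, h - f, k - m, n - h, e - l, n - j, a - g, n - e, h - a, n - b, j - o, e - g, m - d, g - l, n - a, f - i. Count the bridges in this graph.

2

The edges on the cycle n-h-c-e-n are not bridges since each lies on that cycle.
But removing m - d disconnects m from d; removing k - m disconnects k from m — these are bridges.
That makes 2 bridges.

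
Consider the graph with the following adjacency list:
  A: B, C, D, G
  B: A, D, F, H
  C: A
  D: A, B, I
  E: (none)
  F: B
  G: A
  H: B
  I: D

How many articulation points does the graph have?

Removing A increases the component count from 2 to 4, so A is a cut vertex.
Removing B increases the component count from 2 to 4, so B is a cut vertex.
Removing D increases the component count from 2 to 3, so D is a cut vertex.
By contrast removing F leaves 2 components; it is not a cut vertex. No other vertex is a cut vertex either.

3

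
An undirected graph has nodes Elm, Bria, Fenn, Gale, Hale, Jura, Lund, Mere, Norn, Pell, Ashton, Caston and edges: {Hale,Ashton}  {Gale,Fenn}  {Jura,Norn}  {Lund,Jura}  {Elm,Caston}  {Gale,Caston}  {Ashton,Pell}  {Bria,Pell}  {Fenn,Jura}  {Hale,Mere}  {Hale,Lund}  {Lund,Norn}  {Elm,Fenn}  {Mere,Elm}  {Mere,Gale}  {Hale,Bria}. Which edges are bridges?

The edges on the cycle Hale-Ashton-Pell-Bria-Hale are not bridges since each lies on that cycle.
Every edge lies on some cycle, so there are no bridges.

none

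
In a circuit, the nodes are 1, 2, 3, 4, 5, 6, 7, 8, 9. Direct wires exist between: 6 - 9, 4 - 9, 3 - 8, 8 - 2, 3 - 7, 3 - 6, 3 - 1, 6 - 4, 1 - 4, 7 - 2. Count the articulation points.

Removing 3 increases the component count from 2 to 3, so 3 is a cut vertex.
By contrast removing 9 leaves 2 components; it is not a cut vertex. No other vertex is a cut vertex either.

1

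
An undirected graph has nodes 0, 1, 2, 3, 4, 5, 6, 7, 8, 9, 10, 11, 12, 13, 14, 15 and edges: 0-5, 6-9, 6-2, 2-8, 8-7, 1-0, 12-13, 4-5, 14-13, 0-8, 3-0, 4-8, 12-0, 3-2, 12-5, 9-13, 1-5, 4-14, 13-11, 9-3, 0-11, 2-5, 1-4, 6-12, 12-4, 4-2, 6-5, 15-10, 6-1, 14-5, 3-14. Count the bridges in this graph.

The edges on the cycle 6-1-0-11-13-14-3-9-6 are not bridges since each lies on that cycle.
But removing 15-10 disconnects 15 from 10; removing 8-7 disconnects 8 from 7 — these are bridges.
That makes 2 bridges.

2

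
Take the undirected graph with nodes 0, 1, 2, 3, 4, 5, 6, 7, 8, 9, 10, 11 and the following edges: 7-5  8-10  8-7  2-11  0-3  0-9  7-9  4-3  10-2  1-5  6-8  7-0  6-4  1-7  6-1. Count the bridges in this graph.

3

The edges on the cycle 7-0-9-7 are not bridges since each lies on that cycle.
But removing 11-2 disconnects 11 from 2; removing 10-2 disconnects 10 from 2; removing 8-10 disconnects 8 from 10 — these are bridges.
That makes 3 bridges.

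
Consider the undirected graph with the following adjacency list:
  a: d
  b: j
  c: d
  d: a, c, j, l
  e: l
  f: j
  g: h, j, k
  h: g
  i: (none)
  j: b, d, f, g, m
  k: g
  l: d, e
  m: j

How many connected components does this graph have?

2

i is isolated — a component by itself.
Starting from a we can reach a, b, c, d, e, f, g, h, j, k, l, m. That is one component of size 12.
Total: 2 components.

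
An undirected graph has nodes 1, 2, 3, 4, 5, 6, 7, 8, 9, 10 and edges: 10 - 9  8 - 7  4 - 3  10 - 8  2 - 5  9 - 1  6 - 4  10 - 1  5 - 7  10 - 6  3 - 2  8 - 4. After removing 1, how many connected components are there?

With 1 gone, the remaining components are: {2, 3, 4, 5, 6, 7, 8, 9, 10}.
That is 1 component.

1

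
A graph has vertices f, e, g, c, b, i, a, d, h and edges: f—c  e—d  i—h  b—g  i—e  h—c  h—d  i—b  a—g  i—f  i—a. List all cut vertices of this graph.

i

Removing i increases the component count from 1 to 2, so i is a cut vertex.
By contrast removing a leaves 1 component; it is not a cut vertex. No other vertex is a cut vertex either.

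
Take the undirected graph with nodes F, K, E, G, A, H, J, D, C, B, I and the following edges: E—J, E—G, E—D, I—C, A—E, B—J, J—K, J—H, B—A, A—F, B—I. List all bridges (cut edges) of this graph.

The edges on the cycle B-A-E-J-B are not bridges since each lies on that cycle.
But removing D—E disconnects D from E; removing I—C disconnects I from C; removing A—F disconnects A from F; removing K—J disconnects K from J — these are bridges.
In total 7 edges are bridges.

A-F, B-I, C-I, D-E, E-G, H-J, J-K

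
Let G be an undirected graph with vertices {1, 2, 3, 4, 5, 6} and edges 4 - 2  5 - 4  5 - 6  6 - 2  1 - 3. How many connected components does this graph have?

Starting from 1 we can reach 1, 3. That is one component of size 2.
Starting from 2 we can reach 2, 4, 5, 6. That is one component of size 4.
Total: 2 components.

2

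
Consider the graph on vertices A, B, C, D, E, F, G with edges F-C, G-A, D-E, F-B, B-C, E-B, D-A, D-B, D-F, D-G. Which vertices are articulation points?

D

Removing D increases the component count from 1 to 2, so D is a cut vertex.
By contrast removing G leaves 1 component; it is not a cut vertex. No other vertex is a cut vertex either.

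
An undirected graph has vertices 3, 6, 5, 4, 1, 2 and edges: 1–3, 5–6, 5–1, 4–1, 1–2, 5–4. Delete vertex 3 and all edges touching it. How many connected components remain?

With 3 gone, the remaining components are: {1, 2, 4, 5, 6}.
That is 1 component.

1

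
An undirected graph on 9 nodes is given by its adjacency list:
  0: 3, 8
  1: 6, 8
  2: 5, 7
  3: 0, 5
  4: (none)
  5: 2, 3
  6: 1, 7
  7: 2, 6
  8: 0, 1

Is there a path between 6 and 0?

From 6 we can reach 0, 1, 2, 3, 5, 6, 7, 8, which includes 0.

Yes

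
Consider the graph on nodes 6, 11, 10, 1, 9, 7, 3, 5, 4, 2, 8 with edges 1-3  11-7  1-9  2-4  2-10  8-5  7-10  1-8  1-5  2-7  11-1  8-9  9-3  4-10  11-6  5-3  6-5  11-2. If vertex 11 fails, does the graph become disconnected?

Yes

Deleting 11 raises the number of components from 1 to 2, so 11 is a cut vertex.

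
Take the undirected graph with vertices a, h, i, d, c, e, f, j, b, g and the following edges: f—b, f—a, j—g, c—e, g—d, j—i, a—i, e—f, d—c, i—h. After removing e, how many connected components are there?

1

With e gone, the remaining components are: {a, b, c, d, f, g, h, i, j}.
That is 1 component.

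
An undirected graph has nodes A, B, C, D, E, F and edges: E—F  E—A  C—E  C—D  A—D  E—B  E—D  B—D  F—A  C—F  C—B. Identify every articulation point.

none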